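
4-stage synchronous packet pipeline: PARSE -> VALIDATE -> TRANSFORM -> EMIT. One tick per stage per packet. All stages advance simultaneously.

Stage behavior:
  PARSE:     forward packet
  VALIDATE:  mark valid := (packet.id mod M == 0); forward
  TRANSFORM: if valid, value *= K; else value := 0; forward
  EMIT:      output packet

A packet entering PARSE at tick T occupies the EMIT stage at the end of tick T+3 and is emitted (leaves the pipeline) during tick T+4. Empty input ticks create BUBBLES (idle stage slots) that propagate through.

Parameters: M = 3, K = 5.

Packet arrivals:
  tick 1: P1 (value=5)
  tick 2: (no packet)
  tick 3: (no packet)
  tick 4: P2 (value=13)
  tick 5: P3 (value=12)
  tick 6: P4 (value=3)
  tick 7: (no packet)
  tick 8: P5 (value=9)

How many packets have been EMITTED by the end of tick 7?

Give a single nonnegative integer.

Tick 1: [PARSE:P1(v=5,ok=F), VALIDATE:-, TRANSFORM:-, EMIT:-] out:-; in:P1
Tick 2: [PARSE:-, VALIDATE:P1(v=5,ok=F), TRANSFORM:-, EMIT:-] out:-; in:-
Tick 3: [PARSE:-, VALIDATE:-, TRANSFORM:P1(v=0,ok=F), EMIT:-] out:-; in:-
Tick 4: [PARSE:P2(v=13,ok=F), VALIDATE:-, TRANSFORM:-, EMIT:P1(v=0,ok=F)] out:-; in:P2
Tick 5: [PARSE:P3(v=12,ok=F), VALIDATE:P2(v=13,ok=F), TRANSFORM:-, EMIT:-] out:P1(v=0); in:P3
Tick 6: [PARSE:P4(v=3,ok=F), VALIDATE:P3(v=12,ok=T), TRANSFORM:P2(v=0,ok=F), EMIT:-] out:-; in:P4
Tick 7: [PARSE:-, VALIDATE:P4(v=3,ok=F), TRANSFORM:P3(v=60,ok=T), EMIT:P2(v=0,ok=F)] out:-; in:-
Emitted by tick 7: ['P1']

Answer: 1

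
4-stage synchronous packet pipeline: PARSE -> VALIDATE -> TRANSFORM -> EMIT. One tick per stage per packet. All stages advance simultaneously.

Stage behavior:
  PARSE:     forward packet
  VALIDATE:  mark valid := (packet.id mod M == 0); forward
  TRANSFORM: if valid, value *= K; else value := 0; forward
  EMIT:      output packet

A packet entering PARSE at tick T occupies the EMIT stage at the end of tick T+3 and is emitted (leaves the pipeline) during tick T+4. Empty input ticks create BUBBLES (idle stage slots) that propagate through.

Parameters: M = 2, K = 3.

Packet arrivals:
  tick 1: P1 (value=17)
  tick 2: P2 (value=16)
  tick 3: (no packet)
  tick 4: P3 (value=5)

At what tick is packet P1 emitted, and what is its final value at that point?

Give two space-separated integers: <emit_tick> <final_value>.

Tick 1: [PARSE:P1(v=17,ok=F), VALIDATE:-, TRANSFORM:-, EMIT:-] out:-; in:P1
Tick 2: [PARSE:P2(v=16,ok=F), VALIDATE:P1(v=17,ok=F), TRANSFORM:-, EMIT:-] out:-; in:P2
Tick 3: [PARSE:-, VALIDATE:P2(v=16,ok=T), TRANSFORM:P1(v=0,ok=F), EMIT:-] out:-; in:-
Tick 4: [PARSE:P3(v=5,ok=F), VALIDATE:-, TRANSFORM:P2(v=48,ok=T), EMIT:P1(v=0,ok=F)] out:-; in:P3
Tick 5: [PARSE:-, VALIDATE:P3(v=5,ok=F), TRANSFORM:-, EMIT:P2(v=48,ok=T)] out:P1(v=0); in:-
Tick 6: [PARSE:-, VALIDATE:-, TRANSFORM:P3(v=0,ok=F), EMIT:-] out:P2(v=48); in:-
Tick 7: [PARSE:-, VALIDATE:-, TRANSFORM:-, EMIT:P3(v=0,ok=F)] out:-; in:-
Tick 8: [PARSE:-, VALIDATE:-, TRANSFORM:-, EMIT:-] out:P3(v=0); in:-
P1: arrives tick 1, valid=False (id=1, id%2=1), emit tick 5, final value 0

Answer: 5 0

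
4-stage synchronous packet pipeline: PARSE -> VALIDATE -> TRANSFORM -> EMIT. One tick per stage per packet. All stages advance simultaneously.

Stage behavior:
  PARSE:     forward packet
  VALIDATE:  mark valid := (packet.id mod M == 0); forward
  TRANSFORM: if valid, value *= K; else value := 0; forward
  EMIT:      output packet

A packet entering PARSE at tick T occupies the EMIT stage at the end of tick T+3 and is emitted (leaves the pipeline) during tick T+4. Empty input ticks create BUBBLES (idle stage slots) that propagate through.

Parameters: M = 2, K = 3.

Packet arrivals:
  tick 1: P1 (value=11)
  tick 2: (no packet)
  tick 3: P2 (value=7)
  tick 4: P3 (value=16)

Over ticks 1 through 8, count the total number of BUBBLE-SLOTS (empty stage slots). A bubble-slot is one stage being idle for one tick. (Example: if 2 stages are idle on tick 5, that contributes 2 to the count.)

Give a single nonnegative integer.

Answer: 20

Derivation:
Tick 1: [PARSE:P1(v=11,ok=F), VALIDATE:-, TRANSFORM:-, EMIT:-] out:-; bubbles=3
Tick 2: [PARSE:-, VALIDATE:P1(v=11,ok=F), TRANSFORM:-, EMIT:-] out:-; bubbles=3
Tick 3: [PARSE:P2(v=7,ok=F), VALIDATE:-, TRANSFORM:P1(v=0,ok=F), EMIT:-] out:-; bubbles=2
Tick 4: [PARSE:P3(v=16,ok=F), VALIDATE:P2(v=7,ok=T), TRANSFORM:-, EMIT:P1(v=0,ok=F)] out:-; bubbles=1
Tick 5: [PARSE:-, VALIDATE:P3(v=16,ok=F), TRANSFORM:P2(v=21,ok=T), EMIT:-] out:P1(v=0); bubbles=2
Tick 6: [PARSE:-, VALIDATE:-, TRANSFORM:P3(v=0,ok=F), EMIT:P2(v=21,ok=T)] out:-; bubbles=2
Tick 7: [PARSE:-, VALIDATE:-, TRANSFORM:-, EMIT:P3(v=0,ok=F)] out:P2(v=21); bubbles=3
Tick 8: [PARSE:-, VALIDATE:-, TRANSFORM:-, EMIT:-] out:P3(v=0); bubbles=4
Total bubble-slots: 20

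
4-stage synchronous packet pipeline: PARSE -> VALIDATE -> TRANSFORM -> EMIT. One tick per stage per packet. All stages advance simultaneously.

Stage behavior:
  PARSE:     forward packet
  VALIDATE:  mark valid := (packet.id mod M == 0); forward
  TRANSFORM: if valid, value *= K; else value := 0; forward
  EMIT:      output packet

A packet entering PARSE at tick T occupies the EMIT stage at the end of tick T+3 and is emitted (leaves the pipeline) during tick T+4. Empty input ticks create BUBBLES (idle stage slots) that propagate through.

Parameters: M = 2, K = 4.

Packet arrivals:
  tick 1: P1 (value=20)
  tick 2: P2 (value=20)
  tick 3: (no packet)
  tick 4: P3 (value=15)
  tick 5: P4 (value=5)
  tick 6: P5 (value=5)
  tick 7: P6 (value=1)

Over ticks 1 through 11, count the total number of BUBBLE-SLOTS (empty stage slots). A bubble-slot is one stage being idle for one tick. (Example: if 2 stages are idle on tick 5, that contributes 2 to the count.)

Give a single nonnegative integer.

Answer: 20

Derivation:
Tick 1: [PARSE:P1(v=20,ok=F), VALIDATE:-, TRANSFORM:-, EMIT:-] out:-; bubbles=3
Tick 2: [PARSE:P2(v=20,ok=F), VALIDATE:P1(v=20,ok=F), TRANSFORM:-, EMIT:-] out:-; bubbles=2
Tick 3: [PARSE:-, VALIDATE:P2(v=20,ok=T), TRANSFORM:P1(v=0,ok=F), EMIT:-] out:-; bubbles=2
Tick 4: [PARSE:P3(v=15,ok=F), VALIDATE:-, TRANSFORM:P2(v=80,ok=T), EMIT:P1(v=0,ok=F)] out:-; bubbles=1
Tick 5: [PARSE:P4(v=5,ok=F), VALIDATE:P3(v=15,ok=F), TRANSFORM:-, EMIT:P2(v=80,ok=T)] out:P1(v=0); bubbles=1
Tick 6: [PARSE:P5(v=5,ok=F), VALIDATE:P4(v=5,ok=T), TRANSFORM:P3(v=0,ok=F), EMIT:-] out:P2(v=80); bubbles=1
Tick 7: [PARSE:P6(v=1,ok=F), VALIDATE:P5(v=5,ok=F), TRANSFORM:P4(v=20,ok=T), EMIT:P3(v=0,ok=F)] out:-; bubbles=0
Tick 8: [PARSE:-, VALIDATE:P6(v=1,ok=T), TRANSFORM:P5(v=0,ok=F), EMIT:P4(v=20,ok=T)] out:P3(v=0); bubbles=1
Tick 9: [PARSE:-, VALIDATE:-, TRANSFORM:P6(v=4,ok=T), EMIT:P5(v=0,ok=F)] out:P4(v=20); bubbles=2
Tick 10: [PARSE:-, VALIDATE:-, TRANSFORM:-, EMIT:P6(v=4,ok=T)] out:P5(v=0); bubbles=3
Tick 11: [PARSE:-, VALIDATE:-, TRANSFORM:-, EMIT:-] out:P6(v=4); bubbles=4
Total bubble-slots: 20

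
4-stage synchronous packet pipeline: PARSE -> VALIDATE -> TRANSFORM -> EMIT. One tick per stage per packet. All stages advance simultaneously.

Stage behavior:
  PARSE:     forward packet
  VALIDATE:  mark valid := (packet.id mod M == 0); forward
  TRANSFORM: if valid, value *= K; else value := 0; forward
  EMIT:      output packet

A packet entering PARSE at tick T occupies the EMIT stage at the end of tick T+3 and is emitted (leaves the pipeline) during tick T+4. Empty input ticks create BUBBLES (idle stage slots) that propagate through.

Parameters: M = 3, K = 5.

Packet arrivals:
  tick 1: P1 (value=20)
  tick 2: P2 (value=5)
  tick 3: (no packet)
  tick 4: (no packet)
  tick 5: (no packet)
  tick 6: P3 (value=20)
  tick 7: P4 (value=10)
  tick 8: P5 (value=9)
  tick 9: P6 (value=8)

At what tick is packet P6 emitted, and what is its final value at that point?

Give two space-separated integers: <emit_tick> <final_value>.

Answer: 13 40

Derivation:
Tick 1: [PARSE:P1(v=20,ok=F), VALIDATE:-, TRANSFORM:-, EMIT:-] out:-; in:P1
Tick 2: [PARSE:P2(v=5,ok=F), VALIDATE:P1(v=20,ok=F), TRANSFORM:-, EMIT:-] out:-; in:P2
Tick 3: [PARSE:-, VALIDATE:P2(v=5,ok=F), TRANSFORM:P1(v=0,ok=F), EMIT:-] out:-; in:-
Tick 4: [PARSE:-, VALIDATE:-, TRANSFORM:P2(v=0,ok=F), EMIT:P1(v=0,ok=F)] out:-; in:-
Tick 5: [PARSE:-, VALIDATE:-, TRANSFORM:-, EMIT:P2(v=0,ok=F)] out:P1(v=0); in:-
Tick 6: [PARSE:P3(v=20,ok=F), VALIDATE:-, TRANSFORM:-, EMIT:-] out:P2(v=0); in:P3
Tick 7: [PARSE:P4(v=10,ok=F), VALIDATE:P3(v=20,ok=T), TRANSFORM:-, EMIT:-] out:-; in:P4
Tick 8: [PARSE:P5(v=9,ok=F), VALIDATE:P4(v=10,ok=F), TRANSFORM:P3(v=100,ok=T), EMIT:-] out:-; in:P5
Tick 9: [PARSE:P6(v=8,ok=F), VALIDATE:P5(v=9,ok=F), TRANSFORM:P4(v=0,ok=F), EMIT:P3(v=100,ok=T)] out:-; in:P6
Tick 10: [PARSE:-, VALIDATE:P6(v=8,ok=T), TRANSFORM:P5(v=0,ok=F), EMIT:P4(v=0,ok=F)] out:P3(v=100); in:-
Tick 11: [PARSE:-, VALIDATE:-, TRANSFORM:P6(v=40,ok=T), EMIT:P5(v=0,ok=F)] out:P4(v=0); in:-
Tick 12: [PARSE:-, VALIDATE:-, TRANSFORM:-, EMIT:P6(v=40,ok=T)] out:P5(v=0); in:-
Tick 13: [PARSE:-, VALIDATE:-, TRANSFORM:-, EMIT:-] out:P6(v=40); in:-
P6: arrives tick 9, valid=True (id=6, id%3=0), emit tick 13, final value 40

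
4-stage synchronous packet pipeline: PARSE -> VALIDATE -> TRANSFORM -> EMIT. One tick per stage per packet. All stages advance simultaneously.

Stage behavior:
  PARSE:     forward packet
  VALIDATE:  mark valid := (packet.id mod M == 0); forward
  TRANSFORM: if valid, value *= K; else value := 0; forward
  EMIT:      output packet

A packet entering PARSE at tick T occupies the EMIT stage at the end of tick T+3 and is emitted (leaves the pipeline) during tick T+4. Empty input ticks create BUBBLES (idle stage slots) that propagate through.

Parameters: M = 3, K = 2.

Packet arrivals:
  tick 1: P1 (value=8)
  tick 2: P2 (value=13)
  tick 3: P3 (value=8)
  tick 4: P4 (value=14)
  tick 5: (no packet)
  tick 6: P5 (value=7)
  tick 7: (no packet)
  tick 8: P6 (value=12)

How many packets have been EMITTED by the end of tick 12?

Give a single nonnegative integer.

Tick 1: [PARSE:P1(v=8,ok=F), VALIDATE:-, TRANSFORM:-, EMIT:-] out:-; in:P1
Tick 2: [PARSE:P2(v=13,ok=F), VALIDATE:P1(v=8,ok=F), TRANSFORM:-, EMIT:-] out:-; in:P2
Tick 3: [PARSE:P3(v=8,ok=F), VALIDATE:P2(v=13,ok=F), TRANSFORM:P1(v=0,ok=F), EMIT:-] out:-; in:P3
Tick 4: [PARSE:P4(v=14,ok=F), VALIDATE:P3(v=8,ok=T), TRANSFORM:P2(v=0,ok=F), EMIT:P1(v=0,ok=F)] out:-; in:P4
Tick 5: [PARSE:-, VALIDATE:P4(v=14,ok=F), TRANSFORM:P3(v=16,ok=T), EMIT:P2(v=0,ok=F)] out:P1(v=0); in:-
Tick 6: [PARSE:P5(v=7,ok=F), VALIDATE:-, TRANSFORM:P4(v=0,ok=F), EMIT:P3(v=16,ok=T)] out:P2(v=0); in:P5
Tick 7: [PARSE:-, VALIDATE:P5(v=7,ok=F), TRANSFORM:-, EMIT:P4(v=0,ok=F)] out:P3(v=16); in:-
Tick 8: [PARSE:P6(v=12,ok=F), VALIDATE:-, TRANSFORM:P5(v=0,ok=F), EMIT:-] out:P4(v=0); in:P6
Tick 9: [PARSE:-, VALIDATE:P6(v=12,ok=T), TRANSFORM:-, EMIT:P5(v=0,ok=F)] out:-; in:-
Tick 10: [PARSE:-, VALIDATE:-, TRANSFORM:P6(v=24,ok=T), EMIT:-] out:P5(v=0); in:-
Tick 11: [PARSE:-, VALIDATE:-, TRANSFORM:-, EMIT:P6(v=24,ok=T)] out:-; in:-
Tick 12: [PARSE:-, VALIDATE:-, TRANSFORM:-, EMIT:-] out:P6(v=24); in:-
Emitted by tick 12: ['P1', 'P2', 'P3', 'P4', 'P5', 'P6']

Answer: 6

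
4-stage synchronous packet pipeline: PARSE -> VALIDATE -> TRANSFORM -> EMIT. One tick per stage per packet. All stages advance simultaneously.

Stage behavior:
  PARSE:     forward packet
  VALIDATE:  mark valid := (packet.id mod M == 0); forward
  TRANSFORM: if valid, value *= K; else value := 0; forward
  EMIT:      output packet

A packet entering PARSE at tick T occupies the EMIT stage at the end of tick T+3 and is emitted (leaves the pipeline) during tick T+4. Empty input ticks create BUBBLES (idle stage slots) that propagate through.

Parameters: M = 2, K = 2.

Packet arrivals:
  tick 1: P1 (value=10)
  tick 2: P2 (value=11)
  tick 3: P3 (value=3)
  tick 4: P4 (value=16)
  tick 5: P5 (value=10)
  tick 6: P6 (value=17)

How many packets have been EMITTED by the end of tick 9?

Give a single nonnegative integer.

Answer: 5

Derivation:
Tick 1: [PARSE:P1(v=10,ok=F), VALIDATE:-, TRANSFORM:-, EMIT:-] out:-; in:P1
Tick 2: [PARSE:P2(v=11,ok=F), VALIDATE:P1(v=10,ok=F), TRANSFORM:-, EMIT:-] out:-; in:P2
Tick 3: [PARSE:P3(v=3,ok=F), VALIDATE:P2(v=11,ok=T), TRANSFORM:P1(v=0,ok=F), EMIT:-] out:-; in:P3
Tick 4: [PARSE:P4(v=16,ok=F), VALIDATE:P3(v=3,ok=F), TRANSFORM:P2(v=22,ok=T), EMIT:P1(v=0,ok=F)] out:-; in:P4
Tick 5: [PARSE:P5(v=10,ok=F), VALIDATE:P4(v=16,ok=T), TRANSFORM:P3(v=0,ok=F), EMIT:P2(v=22,ok=T)] out:P1(v=0); in:P5
Tick 6: [PARSE:P6(v=17,ok=F), VALIDATE:P5(v=10,ok=F), TRANSFORM:P4(v=32,ok=T), EMIT:P3(v=0,ok=F)] out:P2(v=22); in:P6
Tick 7: [PARSE:-, VALIDATE:P6(v=17,ok=T), TRANSFORM:P5(v=0,ok=F), EMIT:P4(v=32,ok=T)] out:P3(v=0); in:-
Tick 8: [PARSE:-, VALIDATE:-, TRANSFORM:P6(v=34,ok=T), EMIT:P5(v=0,ok=F)] out:P4(v=32); in:-
Tick 9: [PARSE:-, VALIDATE:-, TRANSFORM:-, EMIT:P6(v=34,ok=T)] out:P5(v=0); in:-
Emitted by tick 9: ['P1', 'P2', 'P3', 'P4', 'P5']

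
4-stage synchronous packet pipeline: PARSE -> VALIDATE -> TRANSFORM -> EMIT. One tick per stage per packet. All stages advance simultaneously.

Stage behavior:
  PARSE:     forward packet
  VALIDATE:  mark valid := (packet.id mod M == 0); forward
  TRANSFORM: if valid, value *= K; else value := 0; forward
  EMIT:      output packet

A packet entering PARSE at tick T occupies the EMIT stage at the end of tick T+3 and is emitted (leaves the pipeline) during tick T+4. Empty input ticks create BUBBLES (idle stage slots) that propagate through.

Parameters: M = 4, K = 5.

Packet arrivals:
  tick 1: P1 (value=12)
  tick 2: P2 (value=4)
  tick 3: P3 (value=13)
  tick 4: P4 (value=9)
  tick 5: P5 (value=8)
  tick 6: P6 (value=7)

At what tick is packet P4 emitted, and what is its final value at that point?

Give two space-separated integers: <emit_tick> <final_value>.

Answer: 8 45

Derivation:
Tick 1: [PARSE:P1(v=12,ok=F), VALIDATE:-, TRANSFORM:-, EMIT:-] out:-; in:P1
Tick 2: [PARSE:P2(v=4,ok=F), VALIDATE:P1(v=12,ok=F), TRANSFORM:-, EMIT:-] out:-; in:P2
Tick 3: [PARSE:P3(v=13,ok=F), VALIDATE:P2(v=4,ok=F), TRANSFORM:P1(v=0,ok=F), EMIT:-] out:-; in:P3
Tick 4: [PARSE:P4(v=9,ok=F), VALIDATE:P3(v=13,ok=F), TRANSFORM:P2(v=0,ok=F), EMIT:P1(v=0,ok=F)] out:-; in:P4
Tick 5: [PARSE:P5(v=8,ok=F), VALIDATE:P4(v=9,ok=T), TRANSFORM:P3(v=0,ok=F), EMIT:P2(v=0,ok=F)] out:P1(v=0); in:P5
Tick 6: [PARSE:P6(v=7,ok=F), VALIDATE:P5(v=8,ok=F), TRANSFORM:P4(v=45,ok=T), EMIT:P3(v=0,ok=F)] out:P2(v=0); in:P6
Tick 7: [PARSE:-, VALIDATE:P6(v=7,ok=F), TRANSFORM:P5(v=0,ok=F), EMIT:P4(v=45,ok=T)] out:P3(v=0); in:-
Tick 8: [PARSE:-, VALIDATE:-, TRANSFORM:P6(v=0,ok=F), EMIT:P5(v=0,ok=F)] out:P4(v=45); in:-
Tick 9: [PARSE:-, VALIDATE:-, TRANSFORM:-, EMIT:P6(v=0,ok=F)] out:P5(v=0); in:-
Tick 10: [PARSE:-, VALIDATE:-, TRANSFORM:-, EMIT:-] out:P6(v=0); in:-
P4: arrives tick 4, valid=True (id=4, id%4=0), emit tick 8, final value 45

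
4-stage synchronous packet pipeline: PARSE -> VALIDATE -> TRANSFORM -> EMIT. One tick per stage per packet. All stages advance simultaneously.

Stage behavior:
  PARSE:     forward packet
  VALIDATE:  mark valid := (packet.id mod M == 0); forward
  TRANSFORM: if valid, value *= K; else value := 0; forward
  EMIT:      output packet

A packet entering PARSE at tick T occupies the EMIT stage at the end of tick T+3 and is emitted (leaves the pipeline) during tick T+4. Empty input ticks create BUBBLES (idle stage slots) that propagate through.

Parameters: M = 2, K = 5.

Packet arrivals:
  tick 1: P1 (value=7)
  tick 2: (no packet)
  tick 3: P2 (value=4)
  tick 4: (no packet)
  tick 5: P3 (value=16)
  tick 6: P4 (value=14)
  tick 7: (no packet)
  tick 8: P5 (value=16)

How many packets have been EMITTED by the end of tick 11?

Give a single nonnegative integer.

Answer: 4

Derivation:
Tick 1: [PARSE:P1(v=7,ok=F), VALIDATE:-, TRANSFORM:-, EMIT:-] out:-; in:P1
Tick 2: [PARSE:-, VALIDATE:P1(v=7,ok=F), TRANSFORM:-, EMIT:-] out:-; in:-
Tick 3: [PARSE:P2(v=4,ok=F), VALIDATE:-, TRANSFORM:P1(v=0,ok=F), EMIT:-] out:-; in:P2
Tick 4: [PARSE:-, VALIDATE:P2(v=4,ok=T), TRANSFORM:-, EMIT:P1(v=0,ok=F)] out:-; in:-
Tick 5: [PARSE:P3(v=16,ok=F), VALIDATE:-, TRANSFORM:P2(v=20,ok=T), EMIT:-] out:P1(v=0); in:P3
Tick 6: [PARSE:P4(v=14,ok=F), VALIDATE:P3(v=16,ok=F), TRANSFORM:-, EMIT:P2(v=20,ok=T)] out:-; in:P4
Tick 7: [PARSE:-, VALIDATE:P4(v=14,ok=T), TRANSFORM:P3(v=0,ok=F), EMIT:-] out:P2(v=20); in:-
Tick 8: [PARSE:P5(v=16,ok=F), VALIDATE:-, TRANSFORM:P4(v=70,ok=T), EMIT:P3(v=0,ok=F)] out:-; in:P5
Tick 9: [PARSE:-, VALIDATE:P5(v=16,ok=F), TRANSFORM:-, EMIT:P4(v=70,ok=T)] out:P3(v=0); in:-
Tick 10: [PARSE:-, VALIDATE:-, TRANSFORM:P5(v=0,ok=F), EMIT:-] out:P4(v=70); in:-
Tick 11: [PARSE:-, VALIDATE:-, TRANSFORM:-, EMIT:P5(v=0,ok=F)] out:-; in:-
Emitted by tick 11: ['P1', 'P2', 'P3', 'P4']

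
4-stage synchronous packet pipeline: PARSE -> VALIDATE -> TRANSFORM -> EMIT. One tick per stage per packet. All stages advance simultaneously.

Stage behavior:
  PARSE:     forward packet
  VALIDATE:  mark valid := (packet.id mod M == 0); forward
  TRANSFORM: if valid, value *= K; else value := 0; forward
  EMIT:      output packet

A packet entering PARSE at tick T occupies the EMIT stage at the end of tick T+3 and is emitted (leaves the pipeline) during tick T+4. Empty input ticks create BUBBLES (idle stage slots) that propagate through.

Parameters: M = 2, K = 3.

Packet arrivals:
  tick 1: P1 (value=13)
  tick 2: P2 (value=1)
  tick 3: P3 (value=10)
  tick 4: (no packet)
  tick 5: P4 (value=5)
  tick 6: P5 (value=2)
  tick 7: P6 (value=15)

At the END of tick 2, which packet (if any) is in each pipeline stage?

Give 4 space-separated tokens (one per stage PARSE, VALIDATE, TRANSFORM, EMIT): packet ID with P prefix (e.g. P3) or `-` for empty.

Tick 1: [PARSE:P1(v=13,ok=F), VALIDATE:-, TRANSFORM:-, EMIT:-] out:-; in:P1
Tick 2: [PARSE:P2(v=1,ok=F), VALIDATE:P1(v=13,ok=F), TRANSFORM:-, EMIT:-] out:-; in:P2
At end of tick 2: ['P2', 'P1', '-', '-']

Answer: P2 P1 - -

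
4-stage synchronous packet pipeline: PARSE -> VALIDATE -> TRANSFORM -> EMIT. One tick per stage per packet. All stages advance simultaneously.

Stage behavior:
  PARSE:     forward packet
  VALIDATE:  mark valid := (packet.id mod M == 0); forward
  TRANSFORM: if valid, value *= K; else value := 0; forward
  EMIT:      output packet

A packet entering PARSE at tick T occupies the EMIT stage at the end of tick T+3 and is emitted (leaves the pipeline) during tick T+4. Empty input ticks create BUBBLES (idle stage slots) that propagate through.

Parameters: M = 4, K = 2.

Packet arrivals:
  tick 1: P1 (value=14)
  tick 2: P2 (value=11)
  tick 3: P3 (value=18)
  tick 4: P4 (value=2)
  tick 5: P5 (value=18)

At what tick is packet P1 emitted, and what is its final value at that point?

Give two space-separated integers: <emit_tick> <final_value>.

Answer: 5 0

Derivation:
Tick 1: [PARSE:P1(v=14,ok=F), VALIDATE:-, TRANSFORM:-, EMIT:-] out:-; in:P1
Tick 2: [PARSE:P2(v=11,ok=F), VALIDATE:P1(v=14,ok=F), TRANSFORM:-, EMIT:-] out:-; in:P2
Tick 3: [PARSE:P3(v=18,ok=F), VALIDATE:P2(v=11,ok=F), TRANSFORM:P1(v=0,ok=F), EMIT:-] out:-; in:P3
Tick 4: [PARSE:P4(v=2,ok=F), VALIDATE:P3(v=18,ok=F), TRANSFORM:P2(v=0,ok=F), EMIT:P1(v=0,ok=F)] out:-; in:P4
Tick 5: [PARSE:P5(v=18,ok=F), VALIDATE:P4(v=2,ok=T), TRANSFORM:P3(v=0,ok=F), EMIT:P2(v=0,ok=F)] out:P1(v=0); in:P5
Tick 6: [PARSE:-, VALIDATE:P5(v=18,ok=F), TRANSFORM:P4(v=4,ok=T), EMIT:P3(v=0,ok=F)] out:P2(v=0); in:-
Tick 7: [PARSE:-, VALIDATE:-, TRANSFORM:P5(v=0,ok=F), EMIT:P4(v=4,ok=T)] out:P3(v=0); in:-
Tick 8: [PARSE:-, VALIDATE:-, TRANSFORM:-, EMIT:P5(v=0,ok=F)] out:P4(v=4); in:-
Tick 9: [PARSE:-, VALIDATE:-, TRANSFORM:-, EMIT:-] out:P5(v=0); in:-
P1: arrives tick 1, valid=False (id=1, id%4=1), emit tick 5, final value 0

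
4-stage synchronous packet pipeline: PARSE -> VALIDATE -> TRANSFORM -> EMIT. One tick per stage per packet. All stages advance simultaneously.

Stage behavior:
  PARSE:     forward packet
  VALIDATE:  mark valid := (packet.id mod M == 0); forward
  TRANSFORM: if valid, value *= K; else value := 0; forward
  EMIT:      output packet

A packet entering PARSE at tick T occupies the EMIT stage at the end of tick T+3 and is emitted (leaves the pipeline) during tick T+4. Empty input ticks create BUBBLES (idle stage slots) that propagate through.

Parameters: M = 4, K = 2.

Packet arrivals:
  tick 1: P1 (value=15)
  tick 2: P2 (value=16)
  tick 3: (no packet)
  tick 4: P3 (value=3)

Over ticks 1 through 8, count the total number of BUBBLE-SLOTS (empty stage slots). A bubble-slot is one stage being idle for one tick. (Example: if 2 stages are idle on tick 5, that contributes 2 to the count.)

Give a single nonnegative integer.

Answer: 20

Derivation:
Tick 1: [PARSE:P1(v=15,ok=F), VALIDATE:-, TRANSFORM:-, EMIT:-] out:-; bubbles=3
Tick 2: [PARSE:P2(v=16,ok=F), VALIDATE:P1(v=15,ok=F), TRANSFORM:-, EMIT:-] out:-; bubbles=2
Tick 3: [PARSE:-, VALIDATE:P2(v=16,ok=F), TRANSFORM:P1(v=0,ok=F), EMIT:-] out:-; bubbles=2
Tick 4: [PARSE:P3(v=3,ok=F), VALIDATE:-, TRANSFORM:P2(v=0,ok=F), EMIT:P1(v=0,ok=F)] out:-; bubbles=1
Tick 5: [PARSE:-, VALIDATE:P3(v=3,ok=F), TRANSFORM:-, EMIT:P2(v=0,ok=F)] out:P1(v=0); bubbles=2
Tick 6: [PARSE:-, VALIDATE:-, TRANSFORM:P3(v=0,ok=F), EMIT:-] out:P2(v=0); bubbles=3
Tick 7: [PARSE:-, VALIDATE:-, TRANSFORM:-, EMIT:P3(v=0,ok=F)] out:-; bubbles=3
Tick 8: [PARSE:-, VALIDATE:-, TRANSFORM:-, EMIT:-] out:P3(v=0); bubbles=4
Total bubble-slots: 20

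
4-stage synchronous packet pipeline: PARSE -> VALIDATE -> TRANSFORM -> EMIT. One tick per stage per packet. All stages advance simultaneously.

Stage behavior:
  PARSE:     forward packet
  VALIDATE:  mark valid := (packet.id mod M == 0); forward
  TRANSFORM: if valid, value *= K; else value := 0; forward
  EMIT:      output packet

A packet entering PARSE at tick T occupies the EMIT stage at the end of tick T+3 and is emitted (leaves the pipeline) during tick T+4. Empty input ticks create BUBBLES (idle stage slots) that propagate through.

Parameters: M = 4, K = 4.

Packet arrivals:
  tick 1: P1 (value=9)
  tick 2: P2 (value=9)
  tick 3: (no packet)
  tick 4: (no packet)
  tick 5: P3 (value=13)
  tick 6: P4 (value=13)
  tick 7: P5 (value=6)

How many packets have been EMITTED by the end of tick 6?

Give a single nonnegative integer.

Answer: 2

Derivation:
Tick 1: [PARSE:P1(v=9,ok=F), VALIDATE:-, TRANSFORM:-, EMIT:-] out:-; in:P1
Tick 2: [PARSE:P2(v=9,ok=F), VALIDATE:P1(v=9,ok=F), TRANSFORM:-, EMIT:-] out:-; in:P2
Tick 3: [PARSE:-, VALIDATE:P2(v=9,ok=F), TRANSFORM:P1(v=0,ok=F), EMIT:-] out:-; in:-
Tick 4: [PARSE:-, VALIDATE:-, TRANSFORM:P2(v=0,ok=F), EMIT:P1(v=0,ok=F)] out:-; in:-
Tick 5: [PARSE:P3(v=13,ok=F), VALIDATE:-, TRANSFORM:-, EMIT:P2(v=0,ok=F)] out:P1(v=0); in:P3
Tick 6: [PARSE:P4(v=13,ok=F), VALIDATE:P3(v=13,ok=F), TRANSFORM:-, EMIT:-] out:P2(v=0); in:P4
Emitted by tick 6: ['P1', 'P2']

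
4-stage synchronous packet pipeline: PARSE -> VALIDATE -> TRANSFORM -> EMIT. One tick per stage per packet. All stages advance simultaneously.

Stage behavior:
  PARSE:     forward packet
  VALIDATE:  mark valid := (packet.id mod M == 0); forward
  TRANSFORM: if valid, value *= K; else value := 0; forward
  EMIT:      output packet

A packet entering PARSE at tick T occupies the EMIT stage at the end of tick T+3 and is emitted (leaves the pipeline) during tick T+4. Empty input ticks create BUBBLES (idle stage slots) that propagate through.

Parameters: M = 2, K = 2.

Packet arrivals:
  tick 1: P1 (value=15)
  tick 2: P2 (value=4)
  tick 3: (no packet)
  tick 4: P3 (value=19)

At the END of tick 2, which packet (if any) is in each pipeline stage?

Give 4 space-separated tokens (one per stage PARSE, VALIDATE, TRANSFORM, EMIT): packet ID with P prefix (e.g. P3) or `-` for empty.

Answer: P2 P1 - -

Derivation:
Tick 1: [PARSE:P1(v=15,ok=F), VALIDATE:-, TRANSFORM:-, EMIT:-] out:-; in:P1
Tick 2: [PARSE:P2(v=4,ok=F), VALIDATE:P1(v=15,ok=F), TRANSFORM:-, EMIT:-] out:-; in:P2
At end of tick 2: ['P2', 'P1', '-', '-']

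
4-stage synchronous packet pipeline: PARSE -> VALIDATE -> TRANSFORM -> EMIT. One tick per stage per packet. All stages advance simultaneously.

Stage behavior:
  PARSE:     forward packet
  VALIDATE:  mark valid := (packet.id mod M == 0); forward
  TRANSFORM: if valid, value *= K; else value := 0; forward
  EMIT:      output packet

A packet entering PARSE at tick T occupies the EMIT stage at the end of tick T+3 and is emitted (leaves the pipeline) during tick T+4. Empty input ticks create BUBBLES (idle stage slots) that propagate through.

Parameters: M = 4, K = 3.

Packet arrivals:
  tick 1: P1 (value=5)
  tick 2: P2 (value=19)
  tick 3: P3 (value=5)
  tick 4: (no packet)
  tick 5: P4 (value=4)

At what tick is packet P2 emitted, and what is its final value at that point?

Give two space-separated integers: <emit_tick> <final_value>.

Tick 1: [PARSE:P1(v=5,ok=F), VALIDATE:-, TRANSFORM:-, EMIT:-] out:-; in:P1
Tick 2: [PARSE:P2(v=19,ok=F), VALIDATE:P1(v=5,ok=F), TRANSFORM:-, EMIT:-] out:-; in:P2
Tick 3: [PARSE:P3(v=5,ok=F), VALIDATE:P2(v=19,ok=F), TRANSFORM:P1(v=0,ok=F), EMIT:-] out:-; in:P3
Tick 4: [PARSE:-, VALIDATE:P3(v=5,ok=F), TRANSFORM:P2(v=0,ok=F), EMIT:P1(v=0,ok=F)] out:-; in:-
Tick 5: [PARSE:P4(v=4,ok=F), VALIDATE:-, TRANSFORM:P3(v=0,ok=F), EMIT:P2(v=0,ok=F)] out:P1(v=0); in:P4
Tick 6: [PARSE:-, VALIDATE:P4(v=4,ok=T), TRANSFORM:-, EMIT:P3(v=0,ok=F)] out:P2(v=0); in:-
Tick 7: [PARSE:-, VALIDATE:-, TRANSFORM:P4(v=12,ok=T), EMIT:-] out:P3(v=0); in:-
Tick 8: [PARSE:-, VALIDATE:-, TRANSFORM:-, EMIT:P4(v=12,ok=T)] out:-; in:-
Tick 9: [PARSE:-, VALIDATE:-, TRANSFORM:-, EMIT:-] out:P4(v=12); in:-
P2: arrives tick 2, valid=False (id=2, id%4=2), emit tick 6, final value 0

Answer: 6 0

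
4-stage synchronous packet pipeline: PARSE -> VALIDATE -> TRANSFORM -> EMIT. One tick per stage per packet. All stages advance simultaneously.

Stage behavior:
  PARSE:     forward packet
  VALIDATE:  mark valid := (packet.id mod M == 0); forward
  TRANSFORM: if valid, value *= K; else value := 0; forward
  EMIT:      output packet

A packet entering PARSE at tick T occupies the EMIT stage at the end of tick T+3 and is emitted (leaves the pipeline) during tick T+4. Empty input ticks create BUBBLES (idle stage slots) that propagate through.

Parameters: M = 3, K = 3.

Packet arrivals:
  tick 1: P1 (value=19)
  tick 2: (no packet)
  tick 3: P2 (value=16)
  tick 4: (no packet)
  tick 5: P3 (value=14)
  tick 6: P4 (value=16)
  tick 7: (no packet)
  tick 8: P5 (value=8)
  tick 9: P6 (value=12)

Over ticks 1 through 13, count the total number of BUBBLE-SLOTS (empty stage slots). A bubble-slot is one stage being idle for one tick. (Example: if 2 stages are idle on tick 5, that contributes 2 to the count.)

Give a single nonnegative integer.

Tick 1: [PARSE:P1(v=19,ok=F), VALIDATE:-, TRANSFORM:-, EMIT:-] out:-; bubbles=3
Tick 2: [PARSE:-, VALIDATE:P1(v=19,ok=F), TRANSFORM:-, EMIT:-] out:-; bubbles=3
Tick 3: [PARSE:P2(v=16,ok=F), VALIDATE:-, TRANSFORM:P1(v=0,ok=F), EMIT:-] out:-; bubbles=2
Tick 4: [PARSE:-, VALIDATE:P2(v=16,ok=F), TRANSFORM:-, EMIT:P1(v=0,ok=F)] out:-; bubbles=2
Tick 5: [PARSE:P3(v=14,ok=F), VALIDATE:-, TRANSFORM:P2(v=0,ok=F), EMIT:-] out:P1(v=0); bubbles=2
Tick 6: [PARSE:P4(v=16,ok=F), VALIDATE:P3(v=14,ok=T), TRANSFORM:-, EMIT:P2(v=0,ok=F)] out:-; bubbles=1
Tick 7: [PARSE:-, VALIDATE:P4(v=16,ok=F), TRANSFORM:P3(v=42,ok=T), EMIT:-] out:P2(v=0); bubbles=2
Tick 8: [PARSE:P5(v=8,ok=F), VALIDATE:-, TRANSFORM:P4(v=0,ok=F), EMIT:P3(v=42,ok=T)] out:-; bubbles=1
Tick 9: [PARSE:P6(v=12,ok=F), VALIDATE:P5(v=8,ok=F), TRANSFORM:-, EMIT:P4(v=0,ok=F)] out:P3(v=42); bubbles=1
Tick 10: [PARSE:-, VALIDATE:P6(v=12,ok=T), TRANSFORM:P5(v=0,ok=F), EMIT:-] out:P4(v=0); bubbles=2
Tick 11: [PARSE:-, VALIDATE:-, TRANSFORM:P6(v=36,ok=T), EMIT:P5(v=0,ok=F)] out:-; bubbles=2
Tick 12: [PARSE:-, VALIDATE:-, TRANSFORM:-, EMIT:P6(v=36,ok=T)] out:P5(v=0); bubbles=3
Tick 13: [PARSE:-, VALIDATE:-, TRANSFORM:-, EMIT:-] out:P6(v=36); bubbles=4
Total bubble-slots: 28

Answer: 28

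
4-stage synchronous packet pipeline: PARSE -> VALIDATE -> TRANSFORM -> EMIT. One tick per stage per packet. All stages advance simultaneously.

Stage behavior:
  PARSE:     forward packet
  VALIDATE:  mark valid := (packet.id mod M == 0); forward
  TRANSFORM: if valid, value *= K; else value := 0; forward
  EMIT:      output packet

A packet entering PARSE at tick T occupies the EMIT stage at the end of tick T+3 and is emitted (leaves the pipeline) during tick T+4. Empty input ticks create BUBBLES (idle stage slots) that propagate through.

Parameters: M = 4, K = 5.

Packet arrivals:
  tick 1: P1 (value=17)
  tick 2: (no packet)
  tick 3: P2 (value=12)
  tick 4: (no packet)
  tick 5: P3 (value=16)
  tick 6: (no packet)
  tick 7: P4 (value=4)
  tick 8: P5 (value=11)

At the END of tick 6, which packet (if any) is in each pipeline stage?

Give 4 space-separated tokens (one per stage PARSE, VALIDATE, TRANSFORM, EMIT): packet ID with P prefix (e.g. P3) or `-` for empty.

Tick 1: [PARSE:P1(v=17,ok=F), VALIDATE:-, TRANSFORM:-, EMIT:-] out:-; in:P1
Tick 2: [PARSE:-, VALIDATE:P1(v=17,ok=F), TRANSFORM:-, EMIT:-] out:-; in:-
Tick 3: [PARSE:P2(v=12,ok=F), VALIDATE:-, TRANSFORM:P1(v=0,ok=F), EMIT:-] out:-; in:P2
Tick 4: [PARSE:-, VALIDATE:P2(v=12,ok=F), TRANSFORM:-, EMIT:P1(v=0,ok=F)] out:-; in:-
Tick 5: [PARSE:P3(v=16,ok=F), VALIDATE:-, TRANSFORM:P2(v=0,ok=F), EMIT:-] out:P1(v=0); in:P3
Tick 6: [PARSE:-, VALIDATE:P3(v=16,ok=F), TRANSFORM:-, EMIT:P2(v=0,ok=F)] out:-; in:-
At end of tick 6: ['-', 'P3', '-', 'P2']

Answer: - P3 - P2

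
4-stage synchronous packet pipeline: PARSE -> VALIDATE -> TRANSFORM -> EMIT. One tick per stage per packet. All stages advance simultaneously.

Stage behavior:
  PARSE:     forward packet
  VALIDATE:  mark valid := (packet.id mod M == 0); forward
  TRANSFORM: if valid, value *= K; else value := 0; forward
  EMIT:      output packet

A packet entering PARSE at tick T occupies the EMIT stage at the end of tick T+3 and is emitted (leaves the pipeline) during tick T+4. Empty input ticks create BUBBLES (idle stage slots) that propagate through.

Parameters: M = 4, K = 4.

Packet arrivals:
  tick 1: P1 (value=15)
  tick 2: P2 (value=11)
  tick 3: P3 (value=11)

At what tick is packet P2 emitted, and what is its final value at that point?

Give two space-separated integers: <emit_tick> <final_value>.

Tick 1: [PARSE:P1(v=15,ok=F), VALIDATE:-, TRANSFORM:-, EMIT:-] out:-; in:P1
Tick 2: [PARSE:P2(v=11,ok=F), VALIDATE:P1(v=15,ok=F), TRANSFORM:-, EMIT:-] out:-; in:P2
Tick 3: [PARSE:P3(v=11,ok=F), VALIDATE:P2(v=11,ok=F), TRANSFORM:P1(v=0,ok=F), EMIT:-] out:-; in:P3
Tick 4: [PARSE:-, VALIDATE:P3(v=11,ok=F), TRANSFORM:P2(v=0,ok=F), EMIT:P1(v=0,ok=F)] out:-; in:-
Tick 5: [PARSE:-, VALIDATE:-, TRANSFORM:P3(v=0,ok=F), EMIT:P2(v=0,ok=F)] out:P1(v=0); in:-
Tick 6: [PARSE:-, VALIDATE:-, TRANSFORM:-, EMIT:P3(v=0,ok=F)] out:P2(v=0); in:-
Tick 7: [PARSE:-, VALIDATE:-, TRANSFORM:-, EMIT:-] out:P3(v=0); in:-
P2: arrives tick 2, valid=False (id=2, id%4=2), emit tick 6, final value 0

Answer: 6 0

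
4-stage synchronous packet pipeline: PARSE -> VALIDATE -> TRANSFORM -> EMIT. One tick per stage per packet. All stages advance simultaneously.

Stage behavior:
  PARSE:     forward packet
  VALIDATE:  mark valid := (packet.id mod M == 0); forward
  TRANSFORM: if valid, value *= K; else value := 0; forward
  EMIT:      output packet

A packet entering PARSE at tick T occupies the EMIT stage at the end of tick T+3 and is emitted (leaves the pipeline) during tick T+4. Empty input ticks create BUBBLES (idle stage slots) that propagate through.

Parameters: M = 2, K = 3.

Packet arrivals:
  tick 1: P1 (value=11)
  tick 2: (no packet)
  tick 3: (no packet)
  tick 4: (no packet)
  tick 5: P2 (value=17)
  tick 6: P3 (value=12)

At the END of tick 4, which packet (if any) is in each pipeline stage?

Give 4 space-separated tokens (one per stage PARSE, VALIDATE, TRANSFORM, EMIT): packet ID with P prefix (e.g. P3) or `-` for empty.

Answer: - - - P1

Derivation:
Tick 1: [PARSE:P1(v=11,ok=F), VALIDATE:-, TRANSFORM:-, EMIT:-] out:-; in:P1
Tick 2: [PARSE:-, VALIDATE:P1(v=11,ok=F), TRANSFORM:-, EMIT:-] out:-; in:-
Tick 3: [PARSE:-, VALIDATE:-, TRANSFORM:P1(v=0,ok=F), EMIT:-] out:-; in:-
Tick 4: [PARSE:-, VALIDATE:-, TRANSFORM:-, EMIT:P1(v=0,ok=F)] out:-; in:-
At end of tick 4: ['-', '-', '-', 'P1']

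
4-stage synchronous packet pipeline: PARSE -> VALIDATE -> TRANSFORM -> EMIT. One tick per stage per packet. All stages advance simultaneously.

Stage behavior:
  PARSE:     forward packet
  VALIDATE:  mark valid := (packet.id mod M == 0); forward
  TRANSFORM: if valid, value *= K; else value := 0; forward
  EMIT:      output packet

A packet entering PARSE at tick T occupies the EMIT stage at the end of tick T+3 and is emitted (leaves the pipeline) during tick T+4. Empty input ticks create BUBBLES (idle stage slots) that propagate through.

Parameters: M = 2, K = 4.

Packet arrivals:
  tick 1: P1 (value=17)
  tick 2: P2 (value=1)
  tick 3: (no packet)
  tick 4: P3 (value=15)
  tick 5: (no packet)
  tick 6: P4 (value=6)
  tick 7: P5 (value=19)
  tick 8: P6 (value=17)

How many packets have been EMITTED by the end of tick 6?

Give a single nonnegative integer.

Tick 1: [PARSE:P1(v=17,ok=F), VALIDATE:-, TRANSFORM:-, EMIT:-] out:-; in:P1
Tick 2: [PARSE:P2(v=1,ok=F), VALIDATE:P1(v=17,ok=F), TRANSFORM:-, EMIT:-] out:-; in:P2
Tick 3: [PARSE:-, VALIDATE:P2(v=1,ok=T), TRANSFORM:P1(v=0,ok=F), EMIT:-] out:-; in:-
Tick 4: [PARSE:P3(v=15,ok=F), VALIDATE:-, TRANSFORM:P2(v=4,ok=T), EMIT:P1(v=0,ok=F)] out:-; in:P3
Tick 5: [PARSE:-, VALIDATE:P3(v=15,ok=F), TRANSFORM:-, EMIT:P2(v=4,ok=T)] out:P1(v=0); in:-
Tick 6: [PARSE:P4(v=6,ok=F), VALIDATE:-, TRANSFORM:P3(v=0,ok=F), EMIT:-] out:P2(v=4); in:P4
Emitted by tick 6: ['P1', 'P2']

Answer: 2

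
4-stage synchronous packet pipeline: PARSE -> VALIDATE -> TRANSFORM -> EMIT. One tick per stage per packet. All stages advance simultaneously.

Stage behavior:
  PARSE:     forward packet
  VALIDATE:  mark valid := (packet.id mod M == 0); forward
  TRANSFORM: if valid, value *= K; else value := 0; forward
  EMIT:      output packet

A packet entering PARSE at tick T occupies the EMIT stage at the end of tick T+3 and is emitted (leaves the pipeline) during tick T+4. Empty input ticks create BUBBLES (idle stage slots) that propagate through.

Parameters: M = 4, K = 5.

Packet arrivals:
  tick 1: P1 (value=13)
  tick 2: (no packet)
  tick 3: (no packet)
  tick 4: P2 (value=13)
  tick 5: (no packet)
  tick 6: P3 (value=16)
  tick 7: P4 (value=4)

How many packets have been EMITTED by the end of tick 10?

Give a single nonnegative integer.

Answer: 3

Derivation:
Tick 1: [PARSE:P1(v=13,ok=F), VALIDATE:-, TRANSFORM:-, EMIT:-] out:-; in:P1
Tick 2: [PARSE:-, VALIDATE:P1(v=13,ok=F), TRANSFORM:-, EMIT:-] out:-; in:-
Tick 3: [PARSE:-, VALIDATE:-, TRANSFORM:P1(v=0,ok=F), EMIT:-] out:-; in:-
Tick 4: [PARSE:P2(v=13,ok=F), VALIDATE:-, TRANSFORM:-, EMIT:P1(v=0,ok=F)] out:-; in:P2
Tick 5: [PARSE:-, VALIDATE:P2(v=13,ok=F), TRANSFORM:-, EMIT:-] out:P1(v=0); in:-
Tick 6: [PARSE:P3(v=16,ok=F), VALIDATE:-, TRANSFORM:P2(v=0,ok=F), EMIT:-] out:-; in:P3
Tick 7: [PARSE:P4(v=4,ok=F), VALIDATE:P3(v=16,ok=F), TRANSFORM:-, EMIT:P2(v=0,ok=F)] out:-; in:P4
Tick 8: [PARSE:-, VALIDATE:P4(v=4,ok=T), TRANSFORM:P3(v=0,ok=F), EMIT:-] out:P2(v=0); in:-
Tick 9: [PARSE:-, VALIDATE:-, TRANSFORM:P4(v=20,ok=T), EMIT:P3(v=0,ok=F)] out:-; in:-
Tick 10: [PARSE:-, VALIDATE:-, TRANSFORM:-, EMIT:P4(v=20,ok=T)] out:P3(v=0); in:-
Emitted by tick 10: ['P1', 'P2', 'P3']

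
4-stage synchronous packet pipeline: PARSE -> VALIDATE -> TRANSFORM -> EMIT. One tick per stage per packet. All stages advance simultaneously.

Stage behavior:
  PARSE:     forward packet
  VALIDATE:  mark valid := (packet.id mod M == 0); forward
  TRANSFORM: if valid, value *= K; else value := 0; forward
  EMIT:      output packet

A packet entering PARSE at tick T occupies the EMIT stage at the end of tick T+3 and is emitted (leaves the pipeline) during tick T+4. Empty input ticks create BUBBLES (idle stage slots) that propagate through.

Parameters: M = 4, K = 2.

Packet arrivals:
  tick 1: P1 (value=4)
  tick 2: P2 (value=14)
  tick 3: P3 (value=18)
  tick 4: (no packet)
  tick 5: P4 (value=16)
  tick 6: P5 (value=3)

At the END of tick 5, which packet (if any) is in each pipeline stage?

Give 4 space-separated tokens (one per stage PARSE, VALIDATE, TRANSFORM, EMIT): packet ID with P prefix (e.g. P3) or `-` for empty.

Answer: P4 - P3 P2

Derivation:
Tick 1: [PARSE:P1(v=4,ok=F), VALIDATE:-, TRANSFORM:-, EMIT:-] out:-; in:P1
Tick 2: [PARSE:P2(v=14,ok=F), VALIDATE:P1(v=4,ok=F), TRANSFORM:-, EMIT:-] out:-; in:P2
Tick 3: [PARSE:P3(v=18,ok=F), VALIDATE:P2(v=14,ok=F), TRANSFORM:P1(v=0,ok=F), EMIT:-] out:-; in:P3
Tick 4: [PARSE:-, VALIDATE:P3(v=18,ok=F), TRANSFORM:P2(v=0,ok=F), EMIT:P1(v=0,ok=F)] out:-; in:-
Tick 5: [PARSE:P4(v=16,ok=F), VALIDATE:-, TRANSFORM:P3(v=0,ok=F), EMIT:P2(v=0,ok=F)] out:P1(v=0); in:P4
At end of tick 5: ['P4', '-', 'P3', 'P2']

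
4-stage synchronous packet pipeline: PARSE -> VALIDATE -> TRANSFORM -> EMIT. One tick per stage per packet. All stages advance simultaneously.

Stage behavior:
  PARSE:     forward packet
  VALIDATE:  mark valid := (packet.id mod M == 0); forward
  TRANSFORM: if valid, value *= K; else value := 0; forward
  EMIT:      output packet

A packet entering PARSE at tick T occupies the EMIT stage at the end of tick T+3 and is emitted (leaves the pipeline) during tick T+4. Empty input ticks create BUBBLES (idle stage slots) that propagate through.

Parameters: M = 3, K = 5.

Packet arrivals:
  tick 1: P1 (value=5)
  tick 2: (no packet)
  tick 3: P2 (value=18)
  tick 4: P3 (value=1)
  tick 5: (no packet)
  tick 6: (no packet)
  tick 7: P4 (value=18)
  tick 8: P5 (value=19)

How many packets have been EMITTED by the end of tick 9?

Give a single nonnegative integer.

Tick 1: [PARSE:P1(v=5,ok=F), VALIDATE:-, TRANSFORM:-, EMIT:-] out:-; in:P1
Tick 2: [PARSE:-, VALIDATE:P1(v=5,ok=F), TRANSFORM:-, EMIT:-] out:-; in:-
Tick 3: [PARSE:P2(v=18,ok=F), VALIDATE:-, TRANSFORM:P1(v=0,ok=F), EMIT:-] out:-; in:P2
Tick 4: [PARSE:P3(v=1,ok=F), VALIDATE:P2(v=18,ok=F), TRANSFORM:-, EMIT:P1(v=0,ok=F)] out:-; in:P3
Tick 5: [PARSE:-, VALIDATE:P3(v=1,ok=T), TRANSFORM:P2(v=0,ok=F), EMIT:-] out:P1(v=0); in:-
Tick 6: [PARSE:-, VALIDATE:-, TRANSFORM:P3(v=5,ok=T), EMIT:P2(v=0,ok=F)] out:-; in:-
Tick 7: [PARSE:P4(v=18,ok=F), VALIDATE:-, TRANSFORM:-, EMIT:P3(v=5,ok=T)] out:P2(v=0); in:P4
Tick 8: [PARSE:P5(v=19,ok=F), VALIDATE:P4(v=18,ok=F), TRANSFORM:-, EMIT:-] out:P3(v=5); in:P5
Tick 9: [PARSE:-, VALIDATE:P5(v=19,ok=F), TRANSFORM:P4(v=0,ok=F), EMIT:-] out:-; in:-
Emitted by tick 9: ['P1', 'P2', 'P3']

Answer: 3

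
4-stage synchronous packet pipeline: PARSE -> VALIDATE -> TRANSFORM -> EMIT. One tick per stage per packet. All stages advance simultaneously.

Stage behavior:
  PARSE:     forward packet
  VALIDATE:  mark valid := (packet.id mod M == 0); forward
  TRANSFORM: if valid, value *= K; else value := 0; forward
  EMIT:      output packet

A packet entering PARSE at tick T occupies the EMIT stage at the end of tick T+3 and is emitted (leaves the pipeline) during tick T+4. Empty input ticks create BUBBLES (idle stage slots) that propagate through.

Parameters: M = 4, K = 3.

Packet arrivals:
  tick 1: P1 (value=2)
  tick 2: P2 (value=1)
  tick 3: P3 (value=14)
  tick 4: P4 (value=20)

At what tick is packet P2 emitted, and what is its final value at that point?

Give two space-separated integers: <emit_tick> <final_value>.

Answer: 6 0

Derivation:
Tick 1: [PARSE:P1(v=2,ok=F), VALIDATE:-, TRANSFORM:-, EMIT:-] out:-; in:P1
Tick 2: [PARSE:P2(v=1,ok=F), VALIDATE:P1(v=2,ok=F), TRANSFORM:-, EMIT:-] out:-; in:P2
Tick 3: [PARSE:P3(v=14,ok=F), VALIDATE:P2(v=1,ok=F), TRANSFORM:P1(v=0,ok=F), EMIT:-] out:-; in:P3
Tick 4: [PARSE:P4(v=20,ok=F), VALIDATE:P3(v=14,ok=F), TRANSFORM:P2(v=0,ok=F), EMIT:P1(v=0,ok=F)] out:-; in:P4
Tick 5: [PARSE:-, VALIDATE:P4(v=20,ok=T), TRANSFORM:P3(v=0,ok=F), EMIT:P2(v=0,ok=F)] out:P1(v=0); in:-
Tick 6: [PARSE:-, VALIDATE:-, TRANSFORM:P4(v=60,ok=T), EMIT:P3(v=0,ok=F)] out:P2(v=0); in:-
Tick 7: [PARSE:-, VALIDATE:-, TRANSFORM:-, EMIT:P4(v=60,ok=T)] out:P3(v=0); in:-
Tick 8: [PARSE:-, VALIDATE:-, TRANSFORM:-, EMIT:-] out:P4(v=60); in:-
P2: arrives tick 2, valid=False (id=2, id%4=2), emit tick 6, final value 0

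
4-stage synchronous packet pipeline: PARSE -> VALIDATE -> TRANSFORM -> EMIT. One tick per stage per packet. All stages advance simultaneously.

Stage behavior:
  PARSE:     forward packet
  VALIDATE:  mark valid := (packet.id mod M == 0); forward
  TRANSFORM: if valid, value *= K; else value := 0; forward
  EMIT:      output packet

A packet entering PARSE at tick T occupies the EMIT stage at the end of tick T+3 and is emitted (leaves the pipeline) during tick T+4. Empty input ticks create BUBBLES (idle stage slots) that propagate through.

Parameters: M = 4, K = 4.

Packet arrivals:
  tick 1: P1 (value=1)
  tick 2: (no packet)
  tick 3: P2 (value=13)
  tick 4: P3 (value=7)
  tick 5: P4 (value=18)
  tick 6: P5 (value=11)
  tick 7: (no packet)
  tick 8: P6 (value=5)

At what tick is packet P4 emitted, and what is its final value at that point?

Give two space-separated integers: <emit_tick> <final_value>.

Tick 1: [PARSE:P1(v=1,ok=F), VALIDATE:-, TRANSFORM:-, EMIT:-] out:-; in:P1
Tick 2: [PARSE:-, VALIDATE:P1(v=1,ok=F), TRANSFORM:-, EMIT:-] out:-; in:-
Tick 3: [PARSE:P2(v=13,ok=F), VALIDATE:-, TRANSFORM:P1(v=0,ok=F), EMIT:-] out:-; in:P2
Tick 4: [PARSE:P3(v=7,ok=F), VALIDATE:P2(v=13,ok=F), TRANSFORM:-, EMIT:P1(v=0,ok=F)] out:-; in:P3
Tick 5: [PARSE:P4(v=18,ok=F), VALIDATE:P3(v=7,ok=F), TRANSFORM:P2(v=0,ok=F), EMIT:-] out:P1(v=0); in:P4
Tick 6: [PARSE:P5(v=11,ok=F), VALIDATE:P4(v=18,ok=T), TRANSFORM:P3(v=0,ok=F), EMIT:P2(v=0,ok=F)] out:-; in:P5
Tick 7: [PARSE:-, VALIDATE:P5(v=11,ok=F), TRANSFORM:P4(v=72,ok=T), EMIT:P3(v=0,ok=F)] out:P2(v=0); in:-
Tick 8: [PARSE:P6(v=5,ok=F), VALIDATE:-, TRANSFORM:P5(v=0,ok=F), EMIT:P4(v=72,ok=T)] out:P3(v=0); in:P6
Tick 9: [PARSE:-, VALIDATE:P6(v=5,ok=F), TRANSFORM:-, EMIT:P5(v=0,ok=F)] out:P4(v=72); in:-
Tick 10: [PARSE:-, VALIDATE:-, TRANSFORM:P6(v=0,ok=F), EMIT:-] out:P5(v=0); in:-
Tick 11: [PARSE:-, VALIDATE:-, TRANSFORM:-, EMIT:P6(v=0,ok=F)] out:-; in:-
Tick 12: [PARSE:-, VALIDATE:-, TRANSFORM:-, EMIT:-] out:P6(v=0); in:-
P4: arrives tick 5, valid=True (id=4, id%4=0), emit tick 9, final value 72

Answer: 9 72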